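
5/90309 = 5/90309 = 0.00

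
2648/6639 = 2648/6639 = 0.40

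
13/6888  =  13/6888 =0.00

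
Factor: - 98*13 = - 2^1  *7^2 * 13^1 = - 1274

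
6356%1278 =1244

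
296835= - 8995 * ( -33) 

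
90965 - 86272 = 4693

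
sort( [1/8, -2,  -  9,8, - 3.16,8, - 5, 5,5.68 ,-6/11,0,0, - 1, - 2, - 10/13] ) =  [ - 9, - 5, - 3.16 ,- 2, - 2, - 1 , - 10/13, - 6/11,0 , 0,1/8,5, 5.68, 8,8]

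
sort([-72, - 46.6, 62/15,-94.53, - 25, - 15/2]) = [ - 94.53, - 72,-46.6,  -  25,-15/2,62/15]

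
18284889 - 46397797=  - 28112908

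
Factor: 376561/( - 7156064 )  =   - 2^( - 5)*19^1*113^( - 1)*1979^(- 1)  *19819^1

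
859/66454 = 859/66454 = 0.01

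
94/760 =47/380 = 0.12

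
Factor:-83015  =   - 5^1*16603^1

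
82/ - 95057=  - 1 + 94975/95057 = - 0.00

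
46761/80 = 584  +  41/80 = 584.51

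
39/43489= 39/43489 = 0.00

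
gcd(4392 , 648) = 72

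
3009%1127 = 755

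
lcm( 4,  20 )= 20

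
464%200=64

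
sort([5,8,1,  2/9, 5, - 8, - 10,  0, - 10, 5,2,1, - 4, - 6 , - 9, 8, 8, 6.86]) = [ - 10, - 10,  -  9, - 8,-6, - 4, 0,  2/9,1, 1, 2, 5, 5,5, 6.86,8, 8, 8 ] 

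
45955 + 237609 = 283564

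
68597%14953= 8785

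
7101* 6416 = 45560016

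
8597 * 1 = 8597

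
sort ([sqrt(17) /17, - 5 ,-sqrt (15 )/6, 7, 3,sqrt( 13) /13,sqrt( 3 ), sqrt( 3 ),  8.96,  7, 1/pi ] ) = [ - 5, - sqrt(15 ) /6 , sqrt ( 17 )/17,sqrt( 13)/13  ,  1/pi, sqrt ( 3), sqrt ( 3),3,7,7,8.96 ]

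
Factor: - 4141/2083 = -41^1*101^1*2083^ ( - 1)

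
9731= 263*37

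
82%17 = 14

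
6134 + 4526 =10660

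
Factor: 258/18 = 3^ (  -  1)*43^1  =  43/3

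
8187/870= 2729/290 = 9.41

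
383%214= 169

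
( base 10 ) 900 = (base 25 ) 1b0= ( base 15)400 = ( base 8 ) 1604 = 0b1110000100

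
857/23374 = 857/23374 = 0.04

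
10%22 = 10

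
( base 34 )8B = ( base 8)433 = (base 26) AN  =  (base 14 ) 163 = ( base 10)283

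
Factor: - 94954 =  -2^1 *197^1*241^1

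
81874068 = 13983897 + 67890171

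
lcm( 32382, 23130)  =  161910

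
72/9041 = 72/9041 = 0.01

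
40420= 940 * 43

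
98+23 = 121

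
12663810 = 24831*510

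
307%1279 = 307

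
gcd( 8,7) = 1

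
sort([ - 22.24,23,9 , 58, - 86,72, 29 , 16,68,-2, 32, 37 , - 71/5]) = [ - 86 , - 22.24, - 71/5,- 2,  9 , 16,23,29, 32, 37,  58,68,  72 ] 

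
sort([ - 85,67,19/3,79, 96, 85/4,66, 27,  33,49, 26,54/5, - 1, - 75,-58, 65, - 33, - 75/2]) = [ - 85 , - 75, - 58, - 75/2, - 33, - 1, 19/3, 54/5,85/4, 26,27, 33,49,65,66, 67,79,96 ] 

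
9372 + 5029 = 14401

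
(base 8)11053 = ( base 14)19A3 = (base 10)4651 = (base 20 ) BCB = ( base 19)CGF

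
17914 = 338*53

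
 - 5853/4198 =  - 2 + 2543/4198 = - 1.39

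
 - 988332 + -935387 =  - 1923719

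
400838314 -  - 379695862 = 780534176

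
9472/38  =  4736/19 = 249.26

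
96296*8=770368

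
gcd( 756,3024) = 756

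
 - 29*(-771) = 22359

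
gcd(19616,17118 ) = 2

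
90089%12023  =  5928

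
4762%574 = 170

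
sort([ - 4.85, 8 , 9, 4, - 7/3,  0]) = [ - 4.85 , - 7/3,0,4,  8,9]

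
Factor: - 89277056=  - 2^7 * 11^1 * 163^1 * 389^1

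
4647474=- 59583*( - 78) 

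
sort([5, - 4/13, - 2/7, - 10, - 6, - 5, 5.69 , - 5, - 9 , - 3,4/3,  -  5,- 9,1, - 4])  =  [ - 10, - 9, - 9, - 6, - 5, - 5, - 5, - 4, - 3, - 4/13, - 2/7, 1, 4/3,  5,5.69 ]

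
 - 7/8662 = -1 + 8655/8662 = -0.00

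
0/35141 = 0 = 0.00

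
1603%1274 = 329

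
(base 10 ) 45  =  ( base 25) 1k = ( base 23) 1M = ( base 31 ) 1E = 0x2d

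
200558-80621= 119937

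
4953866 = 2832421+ 2121445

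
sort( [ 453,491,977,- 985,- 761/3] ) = [ - 985, - 761/3,453,  491,977] 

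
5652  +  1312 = 6964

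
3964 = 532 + 3432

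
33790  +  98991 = 132781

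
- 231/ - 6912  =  77/2304 = 0.03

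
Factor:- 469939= - 469939^1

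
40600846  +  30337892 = 70938738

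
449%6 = 5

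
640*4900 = 3136000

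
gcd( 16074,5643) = 171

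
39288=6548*6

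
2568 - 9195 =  - 6627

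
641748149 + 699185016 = 1340933165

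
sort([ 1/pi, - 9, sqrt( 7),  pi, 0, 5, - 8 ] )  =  [ - 9,-8, 0, 1/pi, sqrt(7 ), pi,5 ]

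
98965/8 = 12370 + 5/8= 12370.62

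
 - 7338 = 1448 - 8786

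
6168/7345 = 6168/7345 = 0.84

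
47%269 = 47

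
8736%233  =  115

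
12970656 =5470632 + 7500024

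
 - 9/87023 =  - 1  +  87014/87023 = - 0.00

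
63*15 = 945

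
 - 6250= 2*( - 3125 )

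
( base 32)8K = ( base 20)DG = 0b100010100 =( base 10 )276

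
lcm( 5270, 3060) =94860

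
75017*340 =25505780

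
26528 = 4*6632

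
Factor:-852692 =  - 2^2 * 213173^1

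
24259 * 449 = 10892291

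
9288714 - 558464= 8730250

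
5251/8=656 + 3/8  =  656.38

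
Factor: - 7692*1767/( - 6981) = 4530588/2327= 2^2*3^1 *13^( - 1)*19^1*31^1 * 179^( - 1 )*641^1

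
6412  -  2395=4017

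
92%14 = 8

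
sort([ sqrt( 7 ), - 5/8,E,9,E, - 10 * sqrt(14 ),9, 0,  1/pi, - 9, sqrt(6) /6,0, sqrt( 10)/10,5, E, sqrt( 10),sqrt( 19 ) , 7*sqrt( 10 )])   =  [ - 10*sqrt(14), - 9, - 5/8,0,0,sqrt(10)/10,1/pi, sqrt( 6)/6,sqrt( 7), E, E, E, sqrt (10 ),sqrt( 19),5,9,9,7*sqrt( 10)] 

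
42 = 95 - 53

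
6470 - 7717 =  - 1247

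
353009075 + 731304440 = 1084313515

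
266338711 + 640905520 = 907244231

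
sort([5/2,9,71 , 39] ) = [ 5/2,  9, 39 , 71 ] 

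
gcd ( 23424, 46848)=23424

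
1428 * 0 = 0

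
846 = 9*94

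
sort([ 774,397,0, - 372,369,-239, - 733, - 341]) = [ - 733, - 372,- 341,-239,0,369,397, 774 ] 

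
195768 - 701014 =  - 505246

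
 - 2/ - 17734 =1/8867 = 0.00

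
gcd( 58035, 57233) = 1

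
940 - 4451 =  - 3511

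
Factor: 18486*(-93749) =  - 1733044014= - 2^1*3^2*13^1*79^1 * 241^1*389^1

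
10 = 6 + 4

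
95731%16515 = 13156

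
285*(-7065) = -2013525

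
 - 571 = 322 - 893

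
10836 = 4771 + 6065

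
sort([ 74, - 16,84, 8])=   [ - 16, 8,74, 84]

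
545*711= 387495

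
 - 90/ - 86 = 45/43 = 1.05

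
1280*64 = 81920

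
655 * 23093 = 15125915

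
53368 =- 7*(  -  7624)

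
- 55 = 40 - 95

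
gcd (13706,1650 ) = 22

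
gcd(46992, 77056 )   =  16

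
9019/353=9019/353 =25.55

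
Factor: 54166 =2^1*7^1*53^1*73^1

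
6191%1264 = 1135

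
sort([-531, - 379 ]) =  [ - 531 , - 379 ] 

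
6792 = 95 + 6697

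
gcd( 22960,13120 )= 3280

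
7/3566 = 7/3566 = 0.00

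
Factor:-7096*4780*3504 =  - 2^9*3^1*5^1*73^1*239^1 *887^1 = -118851755520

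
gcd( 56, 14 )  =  14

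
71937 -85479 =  - 13542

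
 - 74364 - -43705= - 30659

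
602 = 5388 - 4786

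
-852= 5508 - 6360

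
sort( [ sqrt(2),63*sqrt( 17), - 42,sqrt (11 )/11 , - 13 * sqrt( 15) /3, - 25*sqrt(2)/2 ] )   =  [ - 42, - 25*sqrt(2) /2, - 13*  sqrt( 15)/3, sqrt( 11)/11 , sqrt( 2),63*sqrt (17 ) ]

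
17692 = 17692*1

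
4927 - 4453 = 474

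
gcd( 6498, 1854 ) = 18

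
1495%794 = 701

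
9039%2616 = 1191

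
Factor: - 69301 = - 37^1 * 1873^1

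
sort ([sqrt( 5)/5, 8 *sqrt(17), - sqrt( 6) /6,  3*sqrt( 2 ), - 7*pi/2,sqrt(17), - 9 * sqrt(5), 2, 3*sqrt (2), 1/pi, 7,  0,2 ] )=[ - 9*sqrt (5),  -  7 * pi/2, - sqrt (6 )/6,  0, 1/pi,sqrt( 5) /5, 2, 2,sqrt ( 17 ),  3 * sqrt( 2), 3*sqrt(2),  7, 8 * sqrt( 17)] 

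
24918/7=3559 + 5/7 = 3559.71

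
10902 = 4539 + 6363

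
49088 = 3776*13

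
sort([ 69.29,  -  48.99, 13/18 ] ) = [ - 48.99, 13/18, 69.29] 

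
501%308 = 193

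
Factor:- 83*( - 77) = 7^1*11^1*83^1 = 6391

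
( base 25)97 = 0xe8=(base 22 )AC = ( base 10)232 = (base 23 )a2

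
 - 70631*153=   -  10806543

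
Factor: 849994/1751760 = 2^( - 3)*3^( - 3 ) * 5^(- 1 )*811^( - 1 ) * 424997^1  =  424997/875880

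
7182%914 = 784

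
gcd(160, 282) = 2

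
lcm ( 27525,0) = 0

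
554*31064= 17209456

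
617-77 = 540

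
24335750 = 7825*3110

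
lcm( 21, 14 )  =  42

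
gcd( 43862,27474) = 482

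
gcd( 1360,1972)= 68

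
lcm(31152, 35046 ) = 280368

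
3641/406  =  3641/406  =  8.97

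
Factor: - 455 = -5^1*7^1*13^1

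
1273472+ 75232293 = 76505765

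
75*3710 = 278250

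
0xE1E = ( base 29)48i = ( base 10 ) 3614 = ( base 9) 4855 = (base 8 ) 7036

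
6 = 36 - 30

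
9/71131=9/71131 = 0.00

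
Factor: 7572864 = 2^7*3^1*13^1 * 37^1 * 41^1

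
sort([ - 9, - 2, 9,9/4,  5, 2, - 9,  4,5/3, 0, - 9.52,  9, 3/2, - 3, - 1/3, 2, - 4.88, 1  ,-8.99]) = [-9.52,  -  9,  -  9, - 8.99, - 4.88, - 3, -2, - 1/3, 0, 1, 3/2,5/3,2, 2,9/4 , 4, 5, 9,9]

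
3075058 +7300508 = 10375566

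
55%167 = 55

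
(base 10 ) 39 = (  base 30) 19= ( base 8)47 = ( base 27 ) 1c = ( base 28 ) 1B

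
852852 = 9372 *91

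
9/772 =9/772=0.01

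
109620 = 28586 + 81034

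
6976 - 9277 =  - 2301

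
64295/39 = 1648 + 23/39 = 1648.59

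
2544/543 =4+124/181= 4.69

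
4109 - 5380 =-1271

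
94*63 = 5922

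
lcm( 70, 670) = 4690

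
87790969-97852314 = - 10061345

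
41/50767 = 41/50767 = 0.00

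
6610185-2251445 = 4358740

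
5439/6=1813/2 = 906.50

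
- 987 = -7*141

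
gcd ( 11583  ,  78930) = 9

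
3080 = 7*440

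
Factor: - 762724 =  - 2^2 * 31^1*6151^1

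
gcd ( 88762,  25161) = 1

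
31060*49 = 1521940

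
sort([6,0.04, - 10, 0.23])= [ - 10,0.04, 0.23, 6 ] 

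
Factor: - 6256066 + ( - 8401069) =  - 14657135 = - 5^1*  2931427^1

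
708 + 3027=3735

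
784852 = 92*8531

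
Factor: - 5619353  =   -139^1 * 40427^1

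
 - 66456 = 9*(- 7384 ) 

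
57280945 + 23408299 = 80689244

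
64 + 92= 156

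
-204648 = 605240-809888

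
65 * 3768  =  244920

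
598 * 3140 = 1877720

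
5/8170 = 1/1634=0.00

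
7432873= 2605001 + 4827872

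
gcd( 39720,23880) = 120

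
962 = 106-  -  856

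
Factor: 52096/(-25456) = -88/43 = - 2^3 * 11^1*43^(-1)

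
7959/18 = 2653/6 = 442.17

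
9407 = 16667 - 7260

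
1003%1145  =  1003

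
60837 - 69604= - 8767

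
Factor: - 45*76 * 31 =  - 2^2*3^2  *  5^1*19^1*31^1 = - 106020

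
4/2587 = 4/2587 = 0.00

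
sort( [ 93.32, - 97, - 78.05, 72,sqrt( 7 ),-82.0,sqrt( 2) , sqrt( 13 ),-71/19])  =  [  -  97, - 82.0,  -  78.05, - 71/19, sqrt (2), sqrt ( 7),sqrt (13 ), 72, 93.32] 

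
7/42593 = 7/42593 = 0.00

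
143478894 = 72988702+70490192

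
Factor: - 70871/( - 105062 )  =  2^( - 1) * 401^(-1 )* 541^1 = 541/802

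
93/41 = 93/41 =2.27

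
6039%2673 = 693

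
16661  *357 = 5947977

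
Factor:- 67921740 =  - 2^2*3^4*5^1*41927^1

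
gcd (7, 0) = 7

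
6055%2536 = 983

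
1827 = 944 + 883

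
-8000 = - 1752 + - 6248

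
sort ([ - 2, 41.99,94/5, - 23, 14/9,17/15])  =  [ - 23 , - 2, 17/15, 14/9 , 94/5, 41.99]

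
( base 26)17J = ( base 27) 15D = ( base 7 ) 2362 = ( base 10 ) 877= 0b1101101101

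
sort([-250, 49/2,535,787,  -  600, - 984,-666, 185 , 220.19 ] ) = [ - 984, - 666,-600, - 250, 49/2,185, 220.19,535, 787 ] 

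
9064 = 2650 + 6414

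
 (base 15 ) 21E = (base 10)479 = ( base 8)737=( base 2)111011111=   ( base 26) IB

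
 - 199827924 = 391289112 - 591117036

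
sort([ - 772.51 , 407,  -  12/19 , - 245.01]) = [ - 772.51 ,-245.01  , - 12/19,407]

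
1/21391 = 1/21391=0.00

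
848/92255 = 848/92255 = 0.01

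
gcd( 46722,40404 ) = 78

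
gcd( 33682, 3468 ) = 2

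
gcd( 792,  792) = 792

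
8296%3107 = 2082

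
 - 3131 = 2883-6014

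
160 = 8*20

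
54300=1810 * 30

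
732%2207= 732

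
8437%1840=1077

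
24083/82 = 293 + 57/82 = 293.70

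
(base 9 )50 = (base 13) 36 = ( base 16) 2D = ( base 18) 29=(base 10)45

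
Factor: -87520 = - 2^5*5^1 * 547^1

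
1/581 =1/581 = 0.00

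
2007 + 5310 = 7317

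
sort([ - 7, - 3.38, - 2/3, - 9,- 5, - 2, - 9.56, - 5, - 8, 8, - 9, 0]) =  [ - 9.56, - 9,-9,-8, - 7,-5, - 5,-3.38, - 2,-2/3,  0,  8 ]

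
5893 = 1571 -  - 4322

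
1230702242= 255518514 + 975183728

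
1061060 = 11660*91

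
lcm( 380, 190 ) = 380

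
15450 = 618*25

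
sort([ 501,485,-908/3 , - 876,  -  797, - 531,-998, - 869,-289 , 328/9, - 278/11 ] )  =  [ - 998, - 876, - 869, - 797, - 531, - 908/3 , - 289, - 278/11,328/9,485,501] 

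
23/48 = 23/48 = 0.48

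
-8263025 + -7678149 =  -15941174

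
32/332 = 8/83 =0.10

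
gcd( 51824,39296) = 16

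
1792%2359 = 1792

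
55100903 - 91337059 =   -  36236156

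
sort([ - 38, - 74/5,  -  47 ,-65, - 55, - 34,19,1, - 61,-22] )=[-65, - 61, - 55, - 47, - 38, - 34, - 22,  -  74/5, 1, 19]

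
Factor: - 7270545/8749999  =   - 3^1*5^1*67^(-1)* 73^( - 1)*1789^( - 1 )*484703^1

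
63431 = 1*63431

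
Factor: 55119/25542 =2^(  -  1)*3^(-2)*  11^( - 1 ) * 19^1*43^( - 1)*967^1 = 18373/8514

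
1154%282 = 26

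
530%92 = 70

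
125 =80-- 45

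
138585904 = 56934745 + 81651159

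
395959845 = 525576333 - 129616488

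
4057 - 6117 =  - 2060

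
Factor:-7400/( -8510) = 2^2*5^1*23^ ( -1 ) = 20/23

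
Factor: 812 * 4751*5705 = 2^2*5^1*7^2*29^1* 163^1*4751^1 = 22008817460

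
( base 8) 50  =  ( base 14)2C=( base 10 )40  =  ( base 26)1E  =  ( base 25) 1F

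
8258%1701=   1454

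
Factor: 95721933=3^1* 139^1*229549^1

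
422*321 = 135462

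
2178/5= 435 + 3/5 = 435.60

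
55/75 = 11/15 =0.73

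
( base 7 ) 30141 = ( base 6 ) 53413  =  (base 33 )6ML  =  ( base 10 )7281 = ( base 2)1110001110001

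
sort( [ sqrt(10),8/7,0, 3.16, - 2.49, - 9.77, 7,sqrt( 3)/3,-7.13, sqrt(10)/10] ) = [ - 9.77,-7.13, - 2.49,  0 , sqrt( 10)/10, sqrt ( 3 ) /3,8/7, 3.16,sqrt(10 ), 7 ]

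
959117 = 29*33073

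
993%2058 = 993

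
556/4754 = 278/2377 = 0.12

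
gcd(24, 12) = 12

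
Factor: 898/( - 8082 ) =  - 1/9 = - 3^ (  -  2 )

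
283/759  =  283/759=0.37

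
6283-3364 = 2919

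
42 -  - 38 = 80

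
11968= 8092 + 3876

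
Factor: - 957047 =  - 7^1* 13^2*809^1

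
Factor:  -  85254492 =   -  2^2*3^1*1213^1 *5857^1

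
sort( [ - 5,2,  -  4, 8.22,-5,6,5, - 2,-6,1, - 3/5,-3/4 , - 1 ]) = [  -  6,  -  5, - 5,-4, - 2,  -  1, - 3/4, - 3/5,1,2,5 , 6,8.22] 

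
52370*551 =28855870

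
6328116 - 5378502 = 949614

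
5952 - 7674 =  -1722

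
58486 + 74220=132706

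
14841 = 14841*1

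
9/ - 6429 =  - 1 + 2140/2143 = -  0.00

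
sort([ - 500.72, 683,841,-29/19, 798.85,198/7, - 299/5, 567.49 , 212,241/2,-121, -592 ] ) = [-592,-500.72 , - 121 ,-299/5, - 29/19, 198/7 , 241/2, 212, 567.49, 683, 798.85 , 841 ] 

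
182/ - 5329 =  - 182/5329 = -0.03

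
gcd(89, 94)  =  1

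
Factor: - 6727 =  - 7^1 *31^2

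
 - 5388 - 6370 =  - 11758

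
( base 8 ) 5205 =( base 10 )2693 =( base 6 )20245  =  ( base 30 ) 2TN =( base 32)2k5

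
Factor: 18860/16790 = 2^1*41^1 * 73^ (-1 ) = 82/73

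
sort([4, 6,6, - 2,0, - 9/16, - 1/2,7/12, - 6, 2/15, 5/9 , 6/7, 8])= [ - 6 , - 2,-9/16, - 1/2,0,2/15,5/9, 7/12,6/7,4,6, 6, 8]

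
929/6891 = 929/6891 = 0.13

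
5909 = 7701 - 1792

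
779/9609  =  779/9609 = 0.08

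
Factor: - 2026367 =-7^1*137^1 * 2113^1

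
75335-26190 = 49145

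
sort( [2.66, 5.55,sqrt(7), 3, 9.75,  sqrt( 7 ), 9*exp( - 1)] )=[ sqrt (7),  sqrt( 7 ), 2.66,3, 9*exp ( - 1 ),5.55,  9.75 ] 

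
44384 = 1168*38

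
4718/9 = 4718/9 = 524.22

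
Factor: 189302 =2^1*94651^1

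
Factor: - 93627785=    - 5^1*18725557^1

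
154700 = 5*30940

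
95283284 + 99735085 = 195018369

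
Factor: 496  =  2^4*31^1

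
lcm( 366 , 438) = 26718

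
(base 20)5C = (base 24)4g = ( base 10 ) 112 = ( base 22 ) 52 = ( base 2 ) 1110000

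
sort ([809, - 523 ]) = [-523, 809 ]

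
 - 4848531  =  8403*(-577)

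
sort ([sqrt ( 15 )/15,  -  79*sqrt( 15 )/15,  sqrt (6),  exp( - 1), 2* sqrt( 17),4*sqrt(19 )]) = [-79*sqrt ( 15) /15,sqrt ( 15 )/15,exp( - 1), sqrt ( 6 ),2*sqrt(17), 4 *sqrt(19 ) ] 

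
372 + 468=840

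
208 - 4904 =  - 4696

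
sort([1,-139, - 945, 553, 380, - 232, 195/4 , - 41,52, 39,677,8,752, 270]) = [ - 945,  -  232, - 139, - 41, 1,8,39,195/4 , 52,270, 380, 553,677,752 ] 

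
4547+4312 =8859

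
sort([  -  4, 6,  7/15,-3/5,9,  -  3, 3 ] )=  [ - 4,-3, - 3/5, 7/15, 3  ,  6, 9 ] 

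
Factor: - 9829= - 9829^1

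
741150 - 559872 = 181278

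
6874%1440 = 1114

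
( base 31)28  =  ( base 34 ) 22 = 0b1000110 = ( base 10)70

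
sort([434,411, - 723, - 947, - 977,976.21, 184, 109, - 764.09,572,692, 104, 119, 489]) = [ - 977,  -  947, - 764.09, - 723, 104, 109, 119, 184,411, 434, 489, 572,692, 976.21 ] 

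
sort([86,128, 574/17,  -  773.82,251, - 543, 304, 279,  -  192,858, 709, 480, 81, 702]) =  [ - 773.82, - 543,-192 , 574/17, 81, 86, 128, 251, 279, 304,480, 702, 709, 858]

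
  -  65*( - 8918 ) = 579670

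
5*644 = 3220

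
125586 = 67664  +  57922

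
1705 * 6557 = 11179685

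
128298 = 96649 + 31649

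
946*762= 720852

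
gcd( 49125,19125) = 375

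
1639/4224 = 149/384 =0.39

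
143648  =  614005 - 470357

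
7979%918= 635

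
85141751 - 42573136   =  42568615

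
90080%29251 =2327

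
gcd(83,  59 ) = 1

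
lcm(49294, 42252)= 295764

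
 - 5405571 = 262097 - 5667668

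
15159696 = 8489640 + 6670056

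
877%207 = 49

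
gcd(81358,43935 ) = 1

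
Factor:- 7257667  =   - 7257667^1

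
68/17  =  4 = 4.00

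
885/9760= 177/1952 = 0.09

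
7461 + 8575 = 16036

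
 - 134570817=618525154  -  753095971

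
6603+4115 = 10718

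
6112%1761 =829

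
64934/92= 705 + 37/46 = 705.80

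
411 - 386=25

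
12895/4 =3223  +  3/4=3223.75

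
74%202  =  74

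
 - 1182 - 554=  - 1736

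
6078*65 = 395070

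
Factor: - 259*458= - 2^1 * 7^1*37^1*229^1  =  -118622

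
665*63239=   42053935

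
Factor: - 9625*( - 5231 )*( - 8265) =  - 416129319375 = - 3^1*5^4*7^1 * 11^1*19^1*29^1 * 5231^1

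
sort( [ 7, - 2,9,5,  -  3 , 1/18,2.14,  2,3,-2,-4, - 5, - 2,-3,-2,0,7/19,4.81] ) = [ - 5, - 4,-3,-3, - 2, - 2, - 2, - 2,0,1/18,7/19,2,2.14,3,4.81,  5, 7, 9]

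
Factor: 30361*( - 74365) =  - 2257795765 = - 5^1*97^1*107^1*139^1*313^1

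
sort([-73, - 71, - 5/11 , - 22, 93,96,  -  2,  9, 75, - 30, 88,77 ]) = [ - 73,-71, - 30,-22, - 2, - 5/11,9,75, 77,88,93,96]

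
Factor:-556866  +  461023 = -95843 = - 11^1*8713^1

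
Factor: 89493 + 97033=2^1*93263^1 = 186526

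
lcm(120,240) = 240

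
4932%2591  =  2341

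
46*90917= 4182182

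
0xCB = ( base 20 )A3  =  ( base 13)128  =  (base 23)8J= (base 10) 203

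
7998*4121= 32959758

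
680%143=108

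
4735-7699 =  - 2964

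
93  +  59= 152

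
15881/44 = 15881/44 = 360.93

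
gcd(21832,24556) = 4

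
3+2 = 5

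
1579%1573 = 6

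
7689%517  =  451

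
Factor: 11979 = 3^2*11^3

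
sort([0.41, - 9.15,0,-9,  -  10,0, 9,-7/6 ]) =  [ - 10,- 9.15, - 9,-7/6, 0,0, 0.41, 9 ] 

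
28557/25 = 28557/25=1142.28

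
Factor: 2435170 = 2^1*5^1*243517^1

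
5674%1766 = 376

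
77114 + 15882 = 92996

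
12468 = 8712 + 3756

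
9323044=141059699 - 131736655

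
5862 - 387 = 5475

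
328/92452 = 82/23113 = 0.00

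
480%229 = 22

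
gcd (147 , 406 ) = 7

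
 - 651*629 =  - 409479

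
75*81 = 6075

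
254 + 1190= 1444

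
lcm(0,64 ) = 0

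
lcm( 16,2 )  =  16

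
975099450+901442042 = 1876541492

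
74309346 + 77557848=151867194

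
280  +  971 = 1251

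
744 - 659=85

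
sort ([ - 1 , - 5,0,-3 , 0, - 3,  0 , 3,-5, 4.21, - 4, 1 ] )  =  [-5 ,-5, - 4 , -3, - 3, - 1 , 0, 0,0,1,  3,  4.21 ] 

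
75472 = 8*9434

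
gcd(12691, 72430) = 1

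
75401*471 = 35513871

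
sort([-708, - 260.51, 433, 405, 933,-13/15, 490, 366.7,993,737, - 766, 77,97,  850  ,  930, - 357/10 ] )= [ - 766, - 708, - 260.51,  -  357/10, - 13/15,  77,97,  366.7, 405, 433,490,737, 850,930,  933,  993] 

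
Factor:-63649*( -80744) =2^3*10093^1*63649^1 = 5139274856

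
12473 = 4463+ 8010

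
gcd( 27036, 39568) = 4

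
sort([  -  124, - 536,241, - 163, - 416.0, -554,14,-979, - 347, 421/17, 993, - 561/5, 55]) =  [-979, - 554, - 536, - 416.0, - 347, - 163, - 124,-561/5, 14, 421/17, 55,241 , 993 ]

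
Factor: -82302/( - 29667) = 2^1 * 31^( -1)*43^1 =86/31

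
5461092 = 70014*78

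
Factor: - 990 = - 2^1*3^2*5^1*11^1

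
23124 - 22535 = 589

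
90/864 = 5/48 = 0.10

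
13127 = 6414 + 6713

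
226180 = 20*11309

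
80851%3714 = 2857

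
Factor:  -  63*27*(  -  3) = 3^6*7^1 = 5103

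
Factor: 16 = 2^4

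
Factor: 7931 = 7^1*11^1 * 103^1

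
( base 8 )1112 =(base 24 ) 10A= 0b1001001010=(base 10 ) 586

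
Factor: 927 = 3^2*103^1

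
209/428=209/428 =0.49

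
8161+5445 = 13606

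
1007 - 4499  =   - 3492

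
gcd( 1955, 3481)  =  1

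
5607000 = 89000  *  63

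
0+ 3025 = 3025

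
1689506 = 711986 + 977520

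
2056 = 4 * 514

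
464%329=135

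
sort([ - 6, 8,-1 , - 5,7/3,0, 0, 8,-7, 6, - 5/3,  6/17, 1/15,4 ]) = [ - 7,  -  6, - 5, - 5/3, - 1 , 0,0, 1/15,  6/17,7/3,4, 6,  8,  8 ]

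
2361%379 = 87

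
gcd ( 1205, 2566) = 1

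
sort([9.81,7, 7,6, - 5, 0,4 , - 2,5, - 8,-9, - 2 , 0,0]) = [ - 9, - 8, - 5, - 2, - 2, 0, 0, 0,4,5, 6,7,7, 9.81 ]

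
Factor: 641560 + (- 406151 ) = 151^1*1559^1 = 235409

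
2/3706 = 1/1853 = 0.00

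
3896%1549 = 798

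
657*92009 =60449913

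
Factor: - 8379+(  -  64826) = -5^1 * 11^4 = - 73205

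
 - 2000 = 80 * ( - 25)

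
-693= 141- 834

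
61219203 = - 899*(- 68097)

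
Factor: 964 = 2^2*241^1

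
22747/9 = 2527 + 4/9=2527.44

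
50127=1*50127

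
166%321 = 166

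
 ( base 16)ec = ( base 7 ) 455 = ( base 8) 354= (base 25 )9b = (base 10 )236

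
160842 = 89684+71158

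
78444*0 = 0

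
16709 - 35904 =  - 19195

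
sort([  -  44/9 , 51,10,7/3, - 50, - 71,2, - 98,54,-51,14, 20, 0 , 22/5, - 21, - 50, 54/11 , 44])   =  [-98, - 71, - 51, - 50, - 50, - 21, - 44/9,0,2,7/3, 22/5,54/11,10,14, 20,44 , 51,54]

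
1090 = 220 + 870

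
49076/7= 7010 + 6/7 = 7010.86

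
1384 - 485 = 899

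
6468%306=42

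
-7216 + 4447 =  - 2769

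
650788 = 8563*76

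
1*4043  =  4043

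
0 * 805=0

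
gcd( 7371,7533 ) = 81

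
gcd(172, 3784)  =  172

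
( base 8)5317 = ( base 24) 4J7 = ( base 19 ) 7CC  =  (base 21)65G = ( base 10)2767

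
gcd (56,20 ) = 4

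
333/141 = 2 + 17/47 = 2.36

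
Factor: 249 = 3^1*83^1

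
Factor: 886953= 3^1*41^1 * 7211^1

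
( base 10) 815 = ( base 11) 681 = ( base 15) 395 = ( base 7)2243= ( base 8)1457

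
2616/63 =872/21 = 41.52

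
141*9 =1269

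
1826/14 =913/7 = 130.43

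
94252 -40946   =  53306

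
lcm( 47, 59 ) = 2773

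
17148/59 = 290 + 38/59 = 290.64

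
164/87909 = 164/87909= 0.00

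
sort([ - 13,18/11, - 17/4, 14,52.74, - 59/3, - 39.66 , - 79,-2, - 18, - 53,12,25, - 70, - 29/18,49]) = [ - 79,-70, - 53, - 39.66, - 59/3, - 18, - 13,  -  17/4, -2, - 29/18,  18/11,12,14, 25,49,52.74]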